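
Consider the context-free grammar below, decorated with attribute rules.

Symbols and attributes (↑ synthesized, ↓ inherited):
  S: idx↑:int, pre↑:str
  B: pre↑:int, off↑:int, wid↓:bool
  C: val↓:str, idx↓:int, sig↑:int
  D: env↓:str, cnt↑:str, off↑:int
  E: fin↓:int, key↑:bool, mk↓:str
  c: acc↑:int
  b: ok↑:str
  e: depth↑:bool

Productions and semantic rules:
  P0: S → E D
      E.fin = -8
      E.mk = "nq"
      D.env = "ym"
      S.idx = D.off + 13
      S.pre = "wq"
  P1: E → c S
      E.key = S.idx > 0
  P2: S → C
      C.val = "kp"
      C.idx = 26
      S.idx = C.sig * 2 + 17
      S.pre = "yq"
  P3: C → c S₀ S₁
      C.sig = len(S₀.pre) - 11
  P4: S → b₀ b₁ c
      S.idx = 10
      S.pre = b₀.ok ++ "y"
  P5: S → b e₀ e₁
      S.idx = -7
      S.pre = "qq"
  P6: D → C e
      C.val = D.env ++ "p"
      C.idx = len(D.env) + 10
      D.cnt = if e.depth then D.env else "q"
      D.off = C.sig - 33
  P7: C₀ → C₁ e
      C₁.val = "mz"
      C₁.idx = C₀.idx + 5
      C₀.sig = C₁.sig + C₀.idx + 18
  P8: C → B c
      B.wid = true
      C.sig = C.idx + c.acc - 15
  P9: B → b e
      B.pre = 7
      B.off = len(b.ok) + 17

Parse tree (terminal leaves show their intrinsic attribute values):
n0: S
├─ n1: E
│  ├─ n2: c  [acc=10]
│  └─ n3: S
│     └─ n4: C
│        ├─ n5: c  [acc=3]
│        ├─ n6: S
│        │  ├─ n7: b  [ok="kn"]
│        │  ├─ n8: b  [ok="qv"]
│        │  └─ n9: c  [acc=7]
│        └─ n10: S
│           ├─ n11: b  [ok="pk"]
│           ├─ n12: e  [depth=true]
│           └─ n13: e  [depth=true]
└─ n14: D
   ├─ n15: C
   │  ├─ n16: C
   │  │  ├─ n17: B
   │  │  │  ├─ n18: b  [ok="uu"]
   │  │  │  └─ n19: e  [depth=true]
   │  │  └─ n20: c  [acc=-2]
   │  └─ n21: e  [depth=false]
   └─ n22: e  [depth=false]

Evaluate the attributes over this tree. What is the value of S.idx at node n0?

10

1. n1.fin = -8  [-8]
2. n1.mk = "nq"  ["nq"]
3. n2.acc = 10  [terminal]
4. n4.val = "kp"  ["kp"]
5. n4.idx = 26  [26]
6. n5.acc = 3  [terminal]
7. n7.ok = "kn"  [terminal]
8. n8.ok = "qv"  [terminal]
9. n9.acc = 7  [terminal]
10. n6.idx = 10  [10]
11. n6.pre = "kny"  [b₀.ok ++ "y"]
12. n11.ok = "pk"  [terminal]
13. n12.depth = true  [terminal]
14. n13.depth = true  [terminal]
15. n10.idx = -7  [-7]
16. n10.pre = "qq"  ["qq"]
17. n4.sig = -8  [len(S₀.pre) - 11]
18. n3.idx = 1  [C.sig * 2 + 17]
19. n3.pre = "yq"  ["yq"]
20. n1.key = true  [S.idx > 0]
21. n14.env = "ym"  ["ym"]
22. n15.val = "ymp"  [D.env ++ "p"]
23. n15.idx = 12  [len(D.env) + 10]
24. n16.val = "mz"  ["mz"]
25. n16.idx = 17  [C₀.idx + 5]
26. n17.wid = true  [true]
27. n18.ok = "uu"  [terminal]
28. n19.depth = true  [terminal]
29. n17.pre = 7  [7]
30. n17.off = 19  [len(b.ok) + 17]
31. n20.acc = -2  [terminal]
32. n16.sig = 0  [C.idx + c.acc - 15]
33. n21.depth = false  [terminal]
34. n15.sig = 30  [C₁.sig + C₀.idx + 18]
35. n22.depth = false  [terminal]
36. n14.cnt = "q"  [if e.depth then D.env else "q"]
37. n14.off = -3  [C.sig - 33]
38. n0.idx = 10  [D.off + 13]
39. n0.pre = "wq"  ["wq"]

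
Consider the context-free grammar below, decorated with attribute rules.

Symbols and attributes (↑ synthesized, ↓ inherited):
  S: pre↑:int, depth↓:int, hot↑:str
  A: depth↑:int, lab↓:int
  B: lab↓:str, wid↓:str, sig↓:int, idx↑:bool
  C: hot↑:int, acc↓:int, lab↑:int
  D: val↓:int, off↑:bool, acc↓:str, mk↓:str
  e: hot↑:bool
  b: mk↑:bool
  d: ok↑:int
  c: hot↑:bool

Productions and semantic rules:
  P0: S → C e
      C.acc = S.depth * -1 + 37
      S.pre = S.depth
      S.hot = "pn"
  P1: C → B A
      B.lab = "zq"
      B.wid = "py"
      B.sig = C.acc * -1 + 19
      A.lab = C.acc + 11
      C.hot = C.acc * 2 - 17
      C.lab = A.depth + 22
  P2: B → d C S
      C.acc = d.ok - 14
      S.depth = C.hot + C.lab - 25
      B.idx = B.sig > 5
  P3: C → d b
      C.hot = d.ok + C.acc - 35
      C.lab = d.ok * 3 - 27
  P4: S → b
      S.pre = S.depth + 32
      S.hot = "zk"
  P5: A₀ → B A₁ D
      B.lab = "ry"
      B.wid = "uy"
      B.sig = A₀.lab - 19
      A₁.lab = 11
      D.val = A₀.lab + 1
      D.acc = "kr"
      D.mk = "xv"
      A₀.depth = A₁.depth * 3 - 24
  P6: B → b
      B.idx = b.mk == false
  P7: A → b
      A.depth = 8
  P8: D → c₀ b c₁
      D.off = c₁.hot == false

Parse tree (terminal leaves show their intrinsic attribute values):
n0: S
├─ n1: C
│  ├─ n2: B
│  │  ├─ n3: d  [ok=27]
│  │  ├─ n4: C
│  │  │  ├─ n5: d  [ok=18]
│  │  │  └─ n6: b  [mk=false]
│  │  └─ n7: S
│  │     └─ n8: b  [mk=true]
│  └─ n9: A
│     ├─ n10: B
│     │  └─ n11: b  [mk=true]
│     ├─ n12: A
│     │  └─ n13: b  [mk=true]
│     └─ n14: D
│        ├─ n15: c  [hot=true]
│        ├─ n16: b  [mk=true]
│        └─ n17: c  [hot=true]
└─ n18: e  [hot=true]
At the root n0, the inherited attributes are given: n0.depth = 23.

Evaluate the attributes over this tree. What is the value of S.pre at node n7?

1. n0.depth = 23  [given at root]
2. n1.acc = 14  [S.depth * -1 + 37]
3. n2.lab = "zq"  ["zq"]
4. n2.wid = "py"  ["py"]
5. n2.sig = 5  [C.acc * -1 + 19]
6. n3.ok = 27  [terminal]
7. n4.acc = 13  [d.ok - 14]
8. n5.ok = 18  [terminal]
9. n6.mk = false  [terminal]
10. n4.hot = -4  [d.ok + C.acc - 35]
11. n4.lab = 27  [d.ok * 3 - 27]
12. n7.depth = -2  [C.hot + C.lab - 25]
13. n8.mk = true  [terminal]
14. n7.pre = 30  [S.depth + 32]
15. n7.hot = "zk"  ["zk"]
16. n2.idx = false  [B.sig > 5]
17. n9.lab = 25  [C.acc + 11]
18. n10.lab = "ry"  ["ry"]
19. n10.wid = "uy"  ["uy"]
20. n10.sig = 6  [A₀.lab - 19]
21. n11.mk = true  [terminal]
22. n10.idx = false  [b.mk == false]
23. n12.lab = 11  [11]
24. n13.mk = true  [terminal]
25. n12.depth = 8  [8]
26. n14.val = 26  [A₀.lab + 1]
27. n14.acc = "kr"  ["kr"]
28. n14.mk = "xv"  ["xv"]
29. n15.hot = true  [terminal]
30. n16.mk = true  [terminal]
31. n17.hot = true  [terminal]
32. n14.off = false  [c₁.hot == false]
33. n9.depth = 0  [A₁.depth * 3 - 24]
34. n1.hot = 11  [C.acc * 2 - 17]
35. n1.lab = 22  [A.depth + 22]
36. n18.hot = true  [terminal]
37. n0.pre = 23  [S.depth]
38. n0.hot = "pn"  ["pn"]

30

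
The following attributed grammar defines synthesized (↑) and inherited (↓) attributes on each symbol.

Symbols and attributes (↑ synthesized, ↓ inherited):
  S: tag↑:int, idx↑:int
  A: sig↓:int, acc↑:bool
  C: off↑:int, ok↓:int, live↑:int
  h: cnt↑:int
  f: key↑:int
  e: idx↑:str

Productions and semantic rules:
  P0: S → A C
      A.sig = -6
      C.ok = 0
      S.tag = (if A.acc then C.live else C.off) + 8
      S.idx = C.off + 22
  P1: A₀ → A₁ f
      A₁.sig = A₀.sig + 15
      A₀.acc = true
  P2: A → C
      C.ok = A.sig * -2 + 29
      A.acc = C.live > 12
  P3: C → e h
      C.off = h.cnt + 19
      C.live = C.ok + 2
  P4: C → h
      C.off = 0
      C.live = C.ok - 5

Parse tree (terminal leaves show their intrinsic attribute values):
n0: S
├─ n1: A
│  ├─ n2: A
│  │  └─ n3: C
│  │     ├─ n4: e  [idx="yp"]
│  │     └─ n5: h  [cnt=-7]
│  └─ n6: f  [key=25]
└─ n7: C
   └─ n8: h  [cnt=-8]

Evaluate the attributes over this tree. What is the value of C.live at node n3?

13

1. n1.sig = -6  [-6]
2. n2.sig = 9  [A₀.sig + 15]
3. n3.ok = 11  [A.sig * -2 + 29]
4. n4.idx = "yp"  [terminal]
5. n5.cnt = -7  [terminal]
6. n3.off = 12  [h.cnt + 19]
7. n3.live = 13  [C.ok + 2]
8. n2.acc = true  [C.live > 12]
9. n6.key = 25  [terminal]
10. n1.acc = true  [true]
11. n7.ok = 0  [0]
12. n8.cnt = -8  [terminal]
13. n7.off = 0  [0]
14. n7.live = -5  [C.ok - 5]
15. n0.tag = 3  [(if A.acc then C.live else C.off) + 8]
16. n0.idx = 22  [C.off + 22]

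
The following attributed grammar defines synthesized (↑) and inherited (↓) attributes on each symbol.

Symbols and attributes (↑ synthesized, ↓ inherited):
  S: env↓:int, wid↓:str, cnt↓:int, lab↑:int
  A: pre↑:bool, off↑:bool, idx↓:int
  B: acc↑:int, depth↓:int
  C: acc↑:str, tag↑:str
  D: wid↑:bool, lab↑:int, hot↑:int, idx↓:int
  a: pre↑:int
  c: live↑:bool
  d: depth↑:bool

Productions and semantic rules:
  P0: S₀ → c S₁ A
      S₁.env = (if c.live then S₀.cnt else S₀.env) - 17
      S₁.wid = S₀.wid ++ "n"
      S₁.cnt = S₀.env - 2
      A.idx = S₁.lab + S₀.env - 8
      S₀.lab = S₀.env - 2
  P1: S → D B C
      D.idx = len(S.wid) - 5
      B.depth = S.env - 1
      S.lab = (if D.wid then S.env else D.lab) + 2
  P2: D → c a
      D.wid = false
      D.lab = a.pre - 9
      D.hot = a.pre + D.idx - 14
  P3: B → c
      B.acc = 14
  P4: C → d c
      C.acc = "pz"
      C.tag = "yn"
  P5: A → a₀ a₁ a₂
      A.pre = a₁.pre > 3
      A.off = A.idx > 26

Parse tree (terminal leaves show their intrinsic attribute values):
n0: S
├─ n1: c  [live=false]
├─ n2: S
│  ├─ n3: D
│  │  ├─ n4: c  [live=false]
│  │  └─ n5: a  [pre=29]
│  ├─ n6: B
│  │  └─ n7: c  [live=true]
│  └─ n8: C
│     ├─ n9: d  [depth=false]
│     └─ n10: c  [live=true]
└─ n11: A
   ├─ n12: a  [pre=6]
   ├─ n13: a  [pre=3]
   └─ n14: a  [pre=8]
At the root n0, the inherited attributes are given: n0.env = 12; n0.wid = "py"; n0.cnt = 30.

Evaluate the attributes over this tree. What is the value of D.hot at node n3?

1. n0.env = 12  [given at root]
2. n0.wid = "py"  [given at root]
3. n0.cnt = 30  [given at root]
4. n1.live = false  [terminal]
5. n2.env = -5  [(if c.live then S₀.cnt else S₀.env) - 17]
6. n2.wid = "pyn"  [S₀.wid ++ "n"]
7. n2.cnt = 10  [S₀.env - 2]
8. n3.idx = -2  [len(S.wid) - 5]
9. n4.live = false  [terminal]
10. n5.pre = 29  [terminal]
11. n3.wid = false  [false]
12. n3.lab = 20  [a.pre - 9]
13. n3.hot = 13  [a.pre + D.idx - 14]
14. n6.depth = -6  [S.env - 1]
15. n7.live = true  [terminal]
16. n6.acc = 14  [14]
17. n9.depth = false  [terminal]
18. n10.live = true  [terminal]
19. n8.acc = "pz"  ["pz"]
20. n8.tag = "yn"  ["yn"]
21. n2.lab = 22  [(if D.wid then S.env else D.lab) + 2]
22. n11.idx = 26  [S₁.lab + S₀.env - 8]
23. n12.pre = 6  [terminal]
24. n13.pre = 3  [terminal]
25. n14.pre = 8  [terminal]
26. n11.pre = false  [a₁.pre > 3]
27. n11.off = false  [A.idx > 26]
28. n0.lab = 10  [S₀.env - 2]

13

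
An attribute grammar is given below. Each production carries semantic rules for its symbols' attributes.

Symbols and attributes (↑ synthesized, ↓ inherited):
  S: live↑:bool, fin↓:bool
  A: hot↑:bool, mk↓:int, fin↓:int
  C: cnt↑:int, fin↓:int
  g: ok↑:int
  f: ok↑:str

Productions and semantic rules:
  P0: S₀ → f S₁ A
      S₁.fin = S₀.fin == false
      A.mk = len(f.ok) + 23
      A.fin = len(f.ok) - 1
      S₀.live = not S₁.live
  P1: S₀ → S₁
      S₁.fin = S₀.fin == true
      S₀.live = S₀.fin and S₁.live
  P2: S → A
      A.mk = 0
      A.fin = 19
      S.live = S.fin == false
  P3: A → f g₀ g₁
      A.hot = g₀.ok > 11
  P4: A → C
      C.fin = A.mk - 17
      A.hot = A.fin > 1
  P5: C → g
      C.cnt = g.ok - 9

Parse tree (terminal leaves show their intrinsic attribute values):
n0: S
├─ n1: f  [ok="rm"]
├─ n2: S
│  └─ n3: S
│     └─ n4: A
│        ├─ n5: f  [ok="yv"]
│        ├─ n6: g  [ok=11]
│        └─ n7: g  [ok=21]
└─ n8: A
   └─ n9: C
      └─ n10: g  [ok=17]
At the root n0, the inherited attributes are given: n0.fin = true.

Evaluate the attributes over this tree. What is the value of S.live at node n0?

1. n0.fin = true  [given at root]
2. n1.ok = "rm"  [terminal]
3. n2.fin = false  [S₀.fin == false]
4. n3.fin = false  [S₀.fin == true]
5. n4.mk = 0  [0]
6. n4.fin = 19  [19]
7. n5.ok = "yv"  [terminal]
8. n6.ok = 11  [terminal]
9. n7.ok = 21  [terminal]
10. n4.hot = false  [g₀.ok > 11]
11. n3.live = true  [S.fin == false]
12. n2.live = false  [S₀.fin and S₁.live]
13. n8.mk = 25  [len(f.ok) + 23]
14. n8.fin = 1  [len(f.ok) - 1]
15. n9.fin = 8  [A.mk - 17]
16. n10.ok = 17  [terminal]
17. n9.cnt = 8  [g.ok - 9]
18. n8.hot = false  [A.fin > 1]
19. n0.live = true  [not S₁.live]

true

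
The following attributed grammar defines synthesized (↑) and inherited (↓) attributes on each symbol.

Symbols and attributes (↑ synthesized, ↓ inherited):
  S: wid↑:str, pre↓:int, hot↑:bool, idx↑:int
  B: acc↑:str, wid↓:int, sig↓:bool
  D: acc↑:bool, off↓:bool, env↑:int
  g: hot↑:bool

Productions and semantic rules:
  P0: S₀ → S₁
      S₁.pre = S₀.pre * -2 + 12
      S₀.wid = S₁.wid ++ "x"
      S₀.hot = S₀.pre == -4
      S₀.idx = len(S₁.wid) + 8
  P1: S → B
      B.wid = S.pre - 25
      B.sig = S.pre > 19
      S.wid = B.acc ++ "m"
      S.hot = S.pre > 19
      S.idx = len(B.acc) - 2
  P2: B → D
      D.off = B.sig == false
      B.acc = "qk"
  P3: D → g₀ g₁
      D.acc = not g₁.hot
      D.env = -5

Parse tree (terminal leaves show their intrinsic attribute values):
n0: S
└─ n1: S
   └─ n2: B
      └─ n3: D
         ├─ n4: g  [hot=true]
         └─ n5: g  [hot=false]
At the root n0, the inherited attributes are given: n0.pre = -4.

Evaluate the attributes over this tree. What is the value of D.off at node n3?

1. n0.pre = -4  [given at root]
2. n1.pre = 20  [S₀.pre * -2 + 12]
3. n2.wid = -5  [S.pre - 25]
4. n2.sig = true  [S.pre > 19]
5. n3.off = false  [B.sig == false]
6. n4.hot = true  [terminal]
7. n5.hot = false  [terminal]
8. n3.acc = true  [not g₁.hot]
9. n3.env = -5  [-5]
10. n2.acc = "qk"  ["qk"]
11. n1.wid = "qkm"  [B.acc ++ "m"]
12. n1.hot = true  [S.pre > 19]
13. n1.idx = 0  [len(B.acc) - 2]
14. n0.wid = "qkmx"  [S₁.wid ++ "x"]
15. n0.hot = true  [S₀.pre == -4]
16. n0.idx = 11  [len(S₁.wid) + 8]

false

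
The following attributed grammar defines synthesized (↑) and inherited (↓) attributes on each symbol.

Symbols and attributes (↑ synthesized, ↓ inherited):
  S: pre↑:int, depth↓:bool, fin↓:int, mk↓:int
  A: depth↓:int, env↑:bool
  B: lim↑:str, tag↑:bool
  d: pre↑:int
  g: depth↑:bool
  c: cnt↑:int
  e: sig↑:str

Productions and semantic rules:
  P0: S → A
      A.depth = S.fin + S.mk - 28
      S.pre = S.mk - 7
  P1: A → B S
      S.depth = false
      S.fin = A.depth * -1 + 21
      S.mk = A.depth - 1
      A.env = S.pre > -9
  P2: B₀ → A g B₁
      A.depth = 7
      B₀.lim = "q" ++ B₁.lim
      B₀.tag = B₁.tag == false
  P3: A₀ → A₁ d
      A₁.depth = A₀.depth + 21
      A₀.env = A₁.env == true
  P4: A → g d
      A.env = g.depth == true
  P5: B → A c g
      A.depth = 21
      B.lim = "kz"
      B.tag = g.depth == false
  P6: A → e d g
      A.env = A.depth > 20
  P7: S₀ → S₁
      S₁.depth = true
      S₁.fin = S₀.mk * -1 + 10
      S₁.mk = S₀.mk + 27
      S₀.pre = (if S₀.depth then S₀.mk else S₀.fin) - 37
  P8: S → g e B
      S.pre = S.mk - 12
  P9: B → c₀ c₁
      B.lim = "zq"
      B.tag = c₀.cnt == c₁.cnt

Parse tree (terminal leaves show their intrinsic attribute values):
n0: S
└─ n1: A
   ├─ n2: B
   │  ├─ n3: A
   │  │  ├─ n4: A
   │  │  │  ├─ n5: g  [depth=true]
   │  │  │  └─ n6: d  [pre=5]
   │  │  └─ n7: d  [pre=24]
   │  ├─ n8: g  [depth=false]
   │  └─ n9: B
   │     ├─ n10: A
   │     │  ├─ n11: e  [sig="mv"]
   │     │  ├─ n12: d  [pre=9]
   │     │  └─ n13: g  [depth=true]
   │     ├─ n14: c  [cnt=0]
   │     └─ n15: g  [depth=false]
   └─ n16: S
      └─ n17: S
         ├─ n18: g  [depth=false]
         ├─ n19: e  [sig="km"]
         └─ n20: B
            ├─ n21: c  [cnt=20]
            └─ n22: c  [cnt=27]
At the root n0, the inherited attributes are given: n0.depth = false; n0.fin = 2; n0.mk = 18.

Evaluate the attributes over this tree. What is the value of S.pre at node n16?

1. n0.depth = false  [given at root]
2. n0.fin = 2  [given at root]
3. n0.mk = 18  [given at root]
4. n1.depth = -8  [S.fin + S.mk - 28]
5. n3.depth = 7  [7]
6. n4.depth = 28  [A₀.depth + 21]
7. n5.depth = true  [terminal]
8. n6.pre = 5  [terminal]
9. n4.env = true  [g.depth == true]
10. n7.pre = 24  [terminal]
11. n3.env = true  [A₁.env == true]
12. n8.depth = false  [terminal]
13. n10.depth = 21  [21]
14. n11.sig = "mv"  [terminal]
15. n12.pre = 9  [terminal]
16. n13.depth = true  [terminal]
17. n10.env = true  [A.depth > 20]
18. n14.cnt = 0  [terminal]
19. n15.depth = false  [terminal]
20. n9.lim = "kz"  ["kz"]
21. n9.tag = true  [g.depth == false]
22. n2.lim = "qkz"  ["q" ++ B₁.lim]
23. n2.tag = false  [B₁.tag == false]
24. n16.depth = false  [false]
25. n16.fin = 29  [A.depth * -1 + 21]
26. n16.mk = -9  [A.depth - 1]
27. n17.depth = true  [true]
28. n17.fin = 19  [S₀.mk * -1 + 10]
29. n17.mk = 18  [S₀.mk + 27]
30. n18.depth = false  [terminal]
31. n19.sig = "km"  [terminal]
32. n21.cnt = 20  [terminal]
33. n22.cnt = 27  [terminal]
34. n20.lim = "zq"  ["zq"]
35. n20.tag = false  [c₀.cnt == c₁.cnt]
36. n17.pre = 6  [S.mk - 12]
37. n16.pre = -8  [(if S₀.depth then S₀.mk else S₀.fin) - 37]
38. n1.env = true  [S.pre > -9]
39. n0.pre = 11  [S.mk - 7]

-8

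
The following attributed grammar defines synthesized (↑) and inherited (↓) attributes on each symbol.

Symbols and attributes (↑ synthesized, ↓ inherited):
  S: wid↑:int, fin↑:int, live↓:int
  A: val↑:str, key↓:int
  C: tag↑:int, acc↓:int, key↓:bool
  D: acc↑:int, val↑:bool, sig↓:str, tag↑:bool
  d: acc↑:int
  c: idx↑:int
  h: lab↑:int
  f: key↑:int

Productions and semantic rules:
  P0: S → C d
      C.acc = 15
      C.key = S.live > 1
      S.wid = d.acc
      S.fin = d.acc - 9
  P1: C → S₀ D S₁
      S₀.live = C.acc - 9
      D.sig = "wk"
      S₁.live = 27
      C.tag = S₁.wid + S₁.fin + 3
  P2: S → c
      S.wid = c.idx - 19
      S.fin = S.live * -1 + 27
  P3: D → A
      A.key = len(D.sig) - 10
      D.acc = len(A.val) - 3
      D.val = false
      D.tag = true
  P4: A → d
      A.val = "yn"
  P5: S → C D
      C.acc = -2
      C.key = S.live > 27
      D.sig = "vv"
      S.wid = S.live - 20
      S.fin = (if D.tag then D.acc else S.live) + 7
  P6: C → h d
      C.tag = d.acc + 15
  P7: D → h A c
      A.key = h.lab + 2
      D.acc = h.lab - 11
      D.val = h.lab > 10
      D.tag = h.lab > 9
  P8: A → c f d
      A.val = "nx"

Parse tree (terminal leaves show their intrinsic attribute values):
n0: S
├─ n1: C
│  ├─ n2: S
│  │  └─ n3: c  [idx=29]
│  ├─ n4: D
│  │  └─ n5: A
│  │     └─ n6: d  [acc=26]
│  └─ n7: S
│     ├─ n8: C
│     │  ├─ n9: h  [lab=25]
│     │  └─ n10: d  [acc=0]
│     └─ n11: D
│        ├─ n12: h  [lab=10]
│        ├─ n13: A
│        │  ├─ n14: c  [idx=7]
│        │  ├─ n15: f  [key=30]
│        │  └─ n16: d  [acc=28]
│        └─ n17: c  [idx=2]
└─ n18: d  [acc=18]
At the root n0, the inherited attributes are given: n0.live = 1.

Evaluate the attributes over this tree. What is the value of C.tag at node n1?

16

1. n0.live = 1  [given at root]
2. n1.acc = 15  [15]
3. n1.key = false  [S.live > 1]
4. n2.live = 6  [C.acc - 9]
5. n3.idx = 29  [terminal]
6. n2.wid = 10  [c.idx - 19]
7. n2.fin = 21  [S.live * -1 + 27]
8. n4.sig = "wk"  ["wk"]
9. n5.key = -8  [len(D.sig) - 10]
10. n6.acc = 26  [terminal]
11. n5.val = "yn"  ["yn"]
12. n4.acc = -1  [len(A.val) - 3]
13. n4.val = false  [false]
14. n4.tag = true  [true]
15. n7.live = 27  [27]
16. n8.acc = -2  [-2]
17. n8.key = false  [S.live > 27]
18. n9.lab = 25  [terminal]
19. n10.acc = 0  [terminal]
20. n8.tag = 15  [d.acc + 15]
21. n11.sig = "vv"  ["vv"]
22. n12.lab = 10  [terminal]
23. n13.key = 12  [h.lab + 2]
24. n14.idx = 7  [terminal]
25. n15.key = 30  [terminal]
26. n16.acc = 28  [terminal]
27. n13.val = "nx"  ["nx"]
28. n17.idx = 2  [terminal]
29. n11.acc = -1  [h.lab - 11]
30. n11.val = false  [h.lab > 10]
31. n11.tag = true  [h.lab > 9]
32. n7.wid = 7  [S.live - 20]
33. n7.fin = 6  [(if D.tag then D.acc else S.live) + 7]
34. n1.tag = 16  [S₁.wid + S₁.fin + 3]
35. n18.acc = 18  [terminal]
36. n0.wid = 18  [d.acc]
37. n0.fin = 9  [d.acc - 9]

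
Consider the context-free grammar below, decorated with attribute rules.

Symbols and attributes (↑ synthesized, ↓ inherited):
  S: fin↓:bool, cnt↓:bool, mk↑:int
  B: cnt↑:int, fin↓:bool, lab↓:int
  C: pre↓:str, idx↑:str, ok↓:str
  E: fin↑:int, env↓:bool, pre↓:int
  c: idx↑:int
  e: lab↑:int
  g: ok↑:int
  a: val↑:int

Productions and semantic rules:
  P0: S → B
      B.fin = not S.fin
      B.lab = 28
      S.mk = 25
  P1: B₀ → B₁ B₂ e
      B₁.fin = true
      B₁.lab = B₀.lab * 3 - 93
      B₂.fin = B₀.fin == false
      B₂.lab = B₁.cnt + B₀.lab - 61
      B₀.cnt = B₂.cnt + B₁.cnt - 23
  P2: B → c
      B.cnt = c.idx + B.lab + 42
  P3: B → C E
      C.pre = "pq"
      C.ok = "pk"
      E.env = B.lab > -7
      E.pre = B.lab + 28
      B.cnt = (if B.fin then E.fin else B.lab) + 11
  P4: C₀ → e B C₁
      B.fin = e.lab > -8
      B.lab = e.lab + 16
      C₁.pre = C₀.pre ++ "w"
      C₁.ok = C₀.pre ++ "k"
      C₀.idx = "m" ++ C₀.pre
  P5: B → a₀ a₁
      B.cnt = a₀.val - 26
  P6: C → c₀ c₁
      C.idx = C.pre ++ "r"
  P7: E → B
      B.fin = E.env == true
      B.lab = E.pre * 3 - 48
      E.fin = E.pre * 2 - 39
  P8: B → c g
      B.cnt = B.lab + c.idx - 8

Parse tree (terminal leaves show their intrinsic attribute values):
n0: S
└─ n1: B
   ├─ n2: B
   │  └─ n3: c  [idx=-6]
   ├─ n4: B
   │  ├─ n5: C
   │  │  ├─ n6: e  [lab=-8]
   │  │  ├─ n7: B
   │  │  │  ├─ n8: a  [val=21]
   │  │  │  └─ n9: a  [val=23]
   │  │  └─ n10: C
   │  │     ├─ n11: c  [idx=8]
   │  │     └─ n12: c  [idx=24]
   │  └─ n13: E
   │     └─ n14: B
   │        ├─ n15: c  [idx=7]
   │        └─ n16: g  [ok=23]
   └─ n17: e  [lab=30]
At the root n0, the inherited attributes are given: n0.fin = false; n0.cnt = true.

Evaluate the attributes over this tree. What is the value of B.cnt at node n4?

5

1. n0.fin = false  [given at root]
2. n0.cnt = true  [given at root]
3. n1.fin = true  [not S.fin]
4. n1.lab = 28  [28]
5. n2.fin = true  [true]
6. n2.lab = -9  [B₀.lab * 3 - 93]
7. n3.idx = -6  [terminal]
8. n2.cnt = 27  [c.idx + B.lab + 42]
9. n4.fin = false  [B₀.fin == false]
10. n4.lab = -6  [B₁.cnt + B₀.lab - 61]
11. n5.pre = "pq"  ["pq"]
12. n5.ok = "pk"  ["pk"]
13. n6.lab = -8  [terminal]
14. n7.fin = false  [e.lab > -8]
15. n7.lab = 8  [e.lab + 16]
16. n8.val = 21  [terminal]
17. n9.val = 23  [terminal]
18. n7.cnt = -5  [a₀.val - 26]
19. n10.pre = "pqw"  [C₀.pre ++ "w"]
20. n10.ok = "pqk"  [C₀.pre ++ "k"]
21. n11.idx = 8  [terminal]
22. n12.idx = 24  [terminal]
23. n10.idx = "pqwr"  [C.pre ++ "r"]
24. n5.idx = "mpq"  ["m" ++ C₀.pre]
25. n13.env = true  [B.lab > -7]
26. n13.pre = 22  [B.lab + 28]
27. n14.fin = true  [E.env == true]
28. n14.lab = 18  [E.pre * 3 - 48]
29. n15.idx = 7  [terminal]
30. n16.ok = 23  [terminal]
31. n14.cnt = 17  [B.lab + c.idx - 8]
32. n13.fin = 5  [E.pre * 2 - 39]
33. n4.cnt = 5  [(if B.fin then E.fin else B.lab) + 11]
34. n17.lab = 30  [terminal]
35. n1.cnt = 9  [B₂.cnt + B₁.cnt - 23]
36. n0.mk = 25  [25]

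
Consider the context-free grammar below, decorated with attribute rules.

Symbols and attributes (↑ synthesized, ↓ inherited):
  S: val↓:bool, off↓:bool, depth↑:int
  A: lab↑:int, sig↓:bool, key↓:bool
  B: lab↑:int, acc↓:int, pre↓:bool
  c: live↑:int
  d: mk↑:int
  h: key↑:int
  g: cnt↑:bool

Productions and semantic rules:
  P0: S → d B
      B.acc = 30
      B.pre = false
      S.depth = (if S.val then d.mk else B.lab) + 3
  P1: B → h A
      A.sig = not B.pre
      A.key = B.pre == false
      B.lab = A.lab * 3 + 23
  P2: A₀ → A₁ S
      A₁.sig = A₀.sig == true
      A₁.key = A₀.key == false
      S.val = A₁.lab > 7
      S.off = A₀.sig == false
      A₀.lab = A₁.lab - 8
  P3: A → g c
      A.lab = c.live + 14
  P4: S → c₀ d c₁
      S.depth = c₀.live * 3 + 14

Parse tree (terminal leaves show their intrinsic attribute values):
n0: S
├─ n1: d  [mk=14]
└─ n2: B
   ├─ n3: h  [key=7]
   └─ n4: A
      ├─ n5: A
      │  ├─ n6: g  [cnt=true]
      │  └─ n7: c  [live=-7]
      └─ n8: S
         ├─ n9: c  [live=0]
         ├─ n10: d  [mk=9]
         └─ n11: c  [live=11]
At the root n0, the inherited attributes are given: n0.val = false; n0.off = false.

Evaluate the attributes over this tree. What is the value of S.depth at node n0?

23

1. n0.val = false  [given at root]
2. n0.off = false  [given at root]
3. n1.mk = 14  [terminal]
4. n2.acc = 30  [30]
5. n2.pre = false  [false]
6. n3.key = 7  [terminal]
7. n4.sig = true  [not B.pre]
8. n4.key = true  [B.pre == false]
9. n5.sig = true  [A₀.sig == true]
10. n5.key = false  [A₀.key == false]
11. n6.cnt = true  [terminal]
12. n7.live = -7  [terminal]
13. n5.lab = 7  [c.live + 14]
14. n8.val = false  [A₁.lab > 7]
15. n8.off = false  [A₀.sig == false]
16. n9.live = 0  [terminal]
17. n10.mk = 9  [terminal]
18. n11.live = 11  [terminal]
19. n8.depth = 14  [c₀.live * 3 + 14]
20. n4.lab = -1  [A₁.lab - 8]
21. n2.lab = 20  [A.lab * 3 + 23]
22. n0.depth = 23  [(if S.val then d.mk else B.lab) + 3]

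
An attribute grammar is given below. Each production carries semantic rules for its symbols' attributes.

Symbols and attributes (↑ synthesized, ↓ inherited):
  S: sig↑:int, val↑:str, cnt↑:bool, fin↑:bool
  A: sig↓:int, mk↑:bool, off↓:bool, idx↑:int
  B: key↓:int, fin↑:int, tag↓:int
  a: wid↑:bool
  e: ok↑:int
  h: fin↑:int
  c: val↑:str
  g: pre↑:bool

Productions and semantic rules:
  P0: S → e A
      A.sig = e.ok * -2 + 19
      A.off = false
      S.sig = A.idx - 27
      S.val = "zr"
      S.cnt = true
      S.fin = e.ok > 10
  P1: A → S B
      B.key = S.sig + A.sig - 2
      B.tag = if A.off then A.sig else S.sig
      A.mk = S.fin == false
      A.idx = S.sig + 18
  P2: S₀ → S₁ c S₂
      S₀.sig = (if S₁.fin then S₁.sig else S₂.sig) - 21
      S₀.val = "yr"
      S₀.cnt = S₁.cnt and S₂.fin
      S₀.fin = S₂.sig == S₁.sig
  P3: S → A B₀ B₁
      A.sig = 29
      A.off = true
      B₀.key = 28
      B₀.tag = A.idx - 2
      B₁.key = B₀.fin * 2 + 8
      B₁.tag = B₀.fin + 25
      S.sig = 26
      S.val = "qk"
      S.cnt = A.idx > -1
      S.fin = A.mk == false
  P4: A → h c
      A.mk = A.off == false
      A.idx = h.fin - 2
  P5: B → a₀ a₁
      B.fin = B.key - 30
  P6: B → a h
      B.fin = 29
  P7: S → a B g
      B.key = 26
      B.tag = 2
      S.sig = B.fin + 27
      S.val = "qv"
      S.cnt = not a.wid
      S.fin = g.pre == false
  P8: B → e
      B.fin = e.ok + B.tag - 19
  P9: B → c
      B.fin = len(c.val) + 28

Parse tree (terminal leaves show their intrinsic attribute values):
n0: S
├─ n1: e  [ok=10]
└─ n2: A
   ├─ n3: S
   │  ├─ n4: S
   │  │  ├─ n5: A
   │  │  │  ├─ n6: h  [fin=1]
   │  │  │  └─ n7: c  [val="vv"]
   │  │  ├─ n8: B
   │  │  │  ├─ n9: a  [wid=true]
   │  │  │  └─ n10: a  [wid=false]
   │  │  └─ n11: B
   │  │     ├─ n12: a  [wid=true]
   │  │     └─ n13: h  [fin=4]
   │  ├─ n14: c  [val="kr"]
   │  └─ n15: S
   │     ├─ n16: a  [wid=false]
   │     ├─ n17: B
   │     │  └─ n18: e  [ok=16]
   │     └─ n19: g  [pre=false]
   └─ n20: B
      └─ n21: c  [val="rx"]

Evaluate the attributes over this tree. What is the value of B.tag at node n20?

1. n1.ok = 10  [terminal]
2. n2.sig = -1  [e.ok * -2 + 19]
3. n2.off = false  [false]
4. n5.sig = 29  [29]
5. n5.off = true  [true]
6. n6.fin = 1  [terminal]
7. n7.val = "vv"  [terminal]
8. n5.mk = false  [A.off == false]
9. n5.idx = -1  [h.fin - 2]
10. n8.key = 28  [28]
11. n8.tag = -3  [A.idx - 2]
12. n9.wid = true  [terminal]
13. n10.wid = false  [terminal]
14. n8.fin = -2  [B.key - 30]
15. n11.key = 4  [B₀.fin * 2 + 8]
16. n11.tag = 23  [B₀.fin + 25]
17. n12.wid = true  [terminal]
18. n13.fin = 4  [terminal]
19. n11.fin = 29  [29]
20. n4.sig = 26  [26]
21. n4.val = "qk"  ["qk"]
22. n4.cnt = false  [A.idx > -1]
23. n4.fin = true  [A.mk == false]
24. n14.val = "kr"  [terminal]
25. n16.wid = false  [terminal]
26. n17.key = 26  [26]
27. n17.tag = 2  [2]
28. n18.ok = 16  [terminal]
29. n17.fin = -1  [e.ok + B.tag - 19]
30. n19.pre = false  [terminal]
31. n15.sig = 26  [B.fin + 27]
32. n15.val = "qv"  ["qv"]
33. n15.cnt = true  [not a.wid]
34. n15.fin = true  [g.pre == false]
35. n3.sig = 5  [(if S₁.fin then S₁.sig else S₂.sig) - 21]
36. n3.val = "yr"  ["yr"]
37. n3.cnt = false  [S₁.cnt and S₂.fin]
38. n3.fin = true  [S₂.sig == S₁.sig]
39. n20.key = 2  [S.sig + A.sig - 2]
40. n20.tag = 5  [if A.off then A.sig else S.sig]
41. n21.val = "rx"  [terminal]
42. n20.fin = 30  [len(c.val) + 28]
43. n2.mk = false  [S.fin == false]
44. n2.idx = 23  [S.sig + 18]
45. n0.sig = -4  [A.idx - 27]
46. n0.val = "zr"  ["zr"]
47. n0.cnt = true  [true]
48. n0.fin = false  [e.ok > 10]

5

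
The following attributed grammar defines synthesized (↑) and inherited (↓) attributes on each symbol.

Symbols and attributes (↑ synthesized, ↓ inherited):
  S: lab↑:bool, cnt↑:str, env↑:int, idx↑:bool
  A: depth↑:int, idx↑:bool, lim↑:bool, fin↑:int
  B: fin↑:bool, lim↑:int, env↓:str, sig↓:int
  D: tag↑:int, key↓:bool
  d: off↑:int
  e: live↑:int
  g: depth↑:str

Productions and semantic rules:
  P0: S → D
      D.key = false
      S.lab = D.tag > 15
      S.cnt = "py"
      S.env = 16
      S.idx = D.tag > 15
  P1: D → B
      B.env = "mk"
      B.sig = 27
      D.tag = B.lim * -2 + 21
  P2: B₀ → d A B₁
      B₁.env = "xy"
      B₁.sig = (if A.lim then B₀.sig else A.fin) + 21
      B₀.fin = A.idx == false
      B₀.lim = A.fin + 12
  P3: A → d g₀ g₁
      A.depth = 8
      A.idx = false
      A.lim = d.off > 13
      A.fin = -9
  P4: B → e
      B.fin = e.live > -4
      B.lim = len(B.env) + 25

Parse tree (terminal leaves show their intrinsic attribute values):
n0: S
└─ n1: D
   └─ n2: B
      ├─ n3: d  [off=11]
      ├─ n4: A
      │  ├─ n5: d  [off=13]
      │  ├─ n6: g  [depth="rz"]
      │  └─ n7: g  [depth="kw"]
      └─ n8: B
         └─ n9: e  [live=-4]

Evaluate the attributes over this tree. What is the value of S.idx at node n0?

1. n1.key = false  [false]
2. n2.env = "mk"  ["mk"]
3. n2.sig = 27  [27]
4. n3.off = 11  [terminal]
5. n5.off = 13  [terminal]
6. n6.depth = "rz"  [terminal]
7. n7.depth = "kw"  [terminal]
8. n4.depth = 8  [8]
9. n4.idx = false  [false]
10. n4.lim = false  [d.off > 13]
11. n4.fin = -9  [-9]
12. n8.env = "xy"  ["xy"]
13. n8.sig = 12  [(if A.lim then B₀.sig else A.fin) + 21]
14. n9.live = -4  [terminal]
15. n8.fin = false  [e.live > -4]
16. n8.lim = 27  [len(B.env) + 25]
17. n2.fin = true  [A.idx == false]
18. n2.lim = 3  [A.fin + 12]
19. n1.tag = 15  [B.lim * -2 + 21]
20. n0.lab = false  [D.tag > 15]
21. n0.cnt = "py"  ["py"]
22. n0.env = 16  [16]
23. n0.idx = false  [D.tag > 15]

false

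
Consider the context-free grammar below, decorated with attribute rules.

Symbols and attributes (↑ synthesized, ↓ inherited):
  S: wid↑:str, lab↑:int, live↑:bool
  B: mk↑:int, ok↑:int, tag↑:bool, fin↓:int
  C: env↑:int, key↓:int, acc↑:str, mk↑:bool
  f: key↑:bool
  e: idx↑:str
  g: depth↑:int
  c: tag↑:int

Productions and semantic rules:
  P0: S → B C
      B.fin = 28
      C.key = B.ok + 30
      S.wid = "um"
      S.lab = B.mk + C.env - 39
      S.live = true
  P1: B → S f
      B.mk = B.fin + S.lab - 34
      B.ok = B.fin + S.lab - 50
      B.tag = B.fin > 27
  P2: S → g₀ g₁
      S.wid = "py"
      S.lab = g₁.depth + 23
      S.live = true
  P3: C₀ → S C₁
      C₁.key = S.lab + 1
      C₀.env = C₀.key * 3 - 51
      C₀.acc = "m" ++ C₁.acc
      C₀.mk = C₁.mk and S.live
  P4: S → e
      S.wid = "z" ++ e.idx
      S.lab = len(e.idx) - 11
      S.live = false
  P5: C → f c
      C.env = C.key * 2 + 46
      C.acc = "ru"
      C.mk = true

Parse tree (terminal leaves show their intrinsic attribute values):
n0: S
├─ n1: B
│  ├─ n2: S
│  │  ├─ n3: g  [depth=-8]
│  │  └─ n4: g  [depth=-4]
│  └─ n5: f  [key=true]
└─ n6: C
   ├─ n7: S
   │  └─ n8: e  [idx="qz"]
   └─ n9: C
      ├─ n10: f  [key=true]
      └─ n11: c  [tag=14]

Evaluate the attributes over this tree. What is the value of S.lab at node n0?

4

1. n1.fin = 28  [28]
2. n3.depth = -8  [terminal]
3. n4.depth = -4  [terminal]
4. n2.wid = "py"  ["py"]
5. n2.lab = 19  [g₁.depth + 23]
6. n2.live = true  [true]
7. n5.key = true  [terminal]
8. n1.mk = 13  [B.fin + S.lab - 34]
9. n1.ok = -3  [B.fin + S.lab - 50]
10. n1.tag = true  [B.fin > 27]
11. n6.key = 27  [B.ok + 30]
12. n8.idx = "qz"  [terminal]
13. n7.wid = "zqz"  ["z" ++ e.idx]
14. n7.lab = -9  [len(e.idx) - 11]
15. n7.live = false  [false]
16. n9.key = -8  [S.lab + 1]
17. n10.key = true  [terminal]
18. n11.tag = 14  [terminal]
19. n9.env = 30  [C.key * 2 + 46]
20. n9.acc = "ru"  ["ru"]
21. n9.mk = true  [true]
22. n6.env = 30  [C₀.key * 3 - 51]
23. n6.acc = "mru"  ["m" ++ C₁.acc]
24. n6.mk = false  [C₁.mk and S.live]
25. n0.wid = "um"  ["um"]
26. n0.lab = 4  [B.mk + C.env - 39]
27. n0.live = true  [true]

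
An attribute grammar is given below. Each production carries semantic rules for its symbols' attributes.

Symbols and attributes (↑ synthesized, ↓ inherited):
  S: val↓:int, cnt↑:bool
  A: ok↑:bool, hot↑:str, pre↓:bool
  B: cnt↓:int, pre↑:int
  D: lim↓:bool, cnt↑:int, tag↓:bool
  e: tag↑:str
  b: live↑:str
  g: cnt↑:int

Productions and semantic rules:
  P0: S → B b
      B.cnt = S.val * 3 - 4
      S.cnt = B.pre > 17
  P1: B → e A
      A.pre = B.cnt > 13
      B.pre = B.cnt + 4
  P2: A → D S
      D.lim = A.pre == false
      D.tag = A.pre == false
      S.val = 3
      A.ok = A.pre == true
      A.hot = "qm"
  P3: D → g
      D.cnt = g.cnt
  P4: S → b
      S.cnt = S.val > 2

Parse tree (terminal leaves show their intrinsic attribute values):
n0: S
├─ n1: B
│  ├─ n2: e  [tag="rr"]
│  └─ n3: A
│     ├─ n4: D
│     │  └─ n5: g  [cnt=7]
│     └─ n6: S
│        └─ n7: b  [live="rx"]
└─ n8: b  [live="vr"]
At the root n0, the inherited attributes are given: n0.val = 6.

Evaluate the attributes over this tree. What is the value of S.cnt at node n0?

true

1. n0.val = 6  [given at root]
2. n1.cnt = 14  [S.val * 3 - 4]
3. n2.tag = "rr"  [terminal]
4. n3.pre = true  [B.cnt > 13]
5. n4.lim = false  [A.pre == false]
6. n4.tag = false  [A.pre == false]
7. n5.cnt = 7  [terminal]
8. n4.cnt = 7  [g.cnt]
9. n6.val = 3  [3]
10. n7.live = "rx"  [terminal]
11. n6.cnt = true  [S.val > 2]
12. n3.ok = true  [A.pre == true]
13. n3.hot = "qm"  ["qm"]
14. n1.pre = 18  [B.cnt + 4]
15. n8.live = "vr"  [terminal]
16. n0.cnt = true  [B.pre > 17]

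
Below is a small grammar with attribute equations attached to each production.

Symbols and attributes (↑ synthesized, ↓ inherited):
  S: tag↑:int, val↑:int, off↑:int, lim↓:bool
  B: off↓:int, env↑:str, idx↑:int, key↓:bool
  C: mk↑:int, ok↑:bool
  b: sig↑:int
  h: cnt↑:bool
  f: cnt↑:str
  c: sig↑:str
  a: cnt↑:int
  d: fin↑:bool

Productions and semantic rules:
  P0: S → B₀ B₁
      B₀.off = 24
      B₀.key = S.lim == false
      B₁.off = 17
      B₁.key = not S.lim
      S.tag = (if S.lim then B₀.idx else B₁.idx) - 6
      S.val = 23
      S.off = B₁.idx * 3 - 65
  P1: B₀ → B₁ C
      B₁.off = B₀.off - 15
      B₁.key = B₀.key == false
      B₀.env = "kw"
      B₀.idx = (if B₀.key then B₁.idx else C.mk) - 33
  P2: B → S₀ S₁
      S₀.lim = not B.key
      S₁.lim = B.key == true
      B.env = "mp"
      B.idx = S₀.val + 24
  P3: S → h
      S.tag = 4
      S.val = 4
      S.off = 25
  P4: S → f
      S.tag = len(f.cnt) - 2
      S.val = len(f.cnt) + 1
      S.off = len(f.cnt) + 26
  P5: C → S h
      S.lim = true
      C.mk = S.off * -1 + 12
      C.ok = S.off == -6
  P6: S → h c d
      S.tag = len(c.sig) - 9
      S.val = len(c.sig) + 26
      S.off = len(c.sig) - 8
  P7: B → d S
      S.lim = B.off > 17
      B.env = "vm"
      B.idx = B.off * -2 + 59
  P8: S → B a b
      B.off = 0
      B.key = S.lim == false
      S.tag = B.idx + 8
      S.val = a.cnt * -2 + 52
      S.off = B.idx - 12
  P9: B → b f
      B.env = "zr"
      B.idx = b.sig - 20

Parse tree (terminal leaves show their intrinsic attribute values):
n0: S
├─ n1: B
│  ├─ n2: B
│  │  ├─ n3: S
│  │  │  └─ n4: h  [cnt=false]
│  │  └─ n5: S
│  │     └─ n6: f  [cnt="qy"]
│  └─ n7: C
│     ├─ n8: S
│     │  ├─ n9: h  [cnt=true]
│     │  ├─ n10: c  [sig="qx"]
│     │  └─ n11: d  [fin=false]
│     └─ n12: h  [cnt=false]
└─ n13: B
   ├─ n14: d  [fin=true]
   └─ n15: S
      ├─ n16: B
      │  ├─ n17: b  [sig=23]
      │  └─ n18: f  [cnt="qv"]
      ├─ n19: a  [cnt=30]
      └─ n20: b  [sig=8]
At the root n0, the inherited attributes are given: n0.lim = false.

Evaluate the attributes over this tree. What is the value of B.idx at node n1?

1. n0.lim = false  [given at root]
2. n1.off = 24  [24]
3. n1.key = true  [S.lim == false]
4. n2.off = 9  [B₀.off - 15]
5. n2.key = false  [B₀.key == false]
6. n3.lim = true  [not B.key]
7. n4.cnt = false  [terminal]
8. n3.tag = 4  [4]
9. n3.val = 4  [4]
10. n3.off = 25  [25]
11. n5.lim = false  [B.key == true]
12. n6.cnt = "qy"  [terminal]
13. n5.tag = 0  [len(f.cnt) - 2]
14. n5.val = 3  [len(f.cnt) + 1]
15. n5.off = 28  [len(f.cnt) + 26]
16. n2.env = "mp"  ["mp"]
17. n2.idx = 28  [S₀.val + 24]
18. n8.lim = true  [true]
19. n9.cnt = true  [terminal]
20. n10.sig = "qx"  [terminal]
21. n11.fin = false  [terminal]
22. n8.tag = -7  [len(c.sig) - 9]
23. n8.val = 28  [len(c.sig) + 26]
24. n8.off = -6  [len(c.sig) - 8]
25. n12.cnt = false  [terminal]
26. n7.mk = 18  [S.off * -1 + 12]
27. n7.ok = true  [S.off == -6]
28. n1.env = "kw"  ["kw"]
29. n1.idx = -5  [(if B₀.key then B₁.idx else C.mk) - 33]
30. n13.off = 17  [17]
31. n13.key = true  [not S.lim]
32. n14.fin = true  [terminal]
33. n15.lim = false  [B.off > 17]
34. n16.off = 0  [0]
35. n16.key = true  [S.lim == false]
36. n17.sig = 23  [terminal]
37. n18.cnt = "qv"  [terminal]
38. n16.env = "zr"  ["zr"]
39. n16.idx = 3  [b.sig - 20]
40. n19.cnt = 30  [terminal]
41. n20.sig = 8  [terminal]
42. n15.tag = 11  [B.idx + 8]
43. n15.val = -8  [a.cnt * -2 + 52]
44. n15.off = -9  [B.idx - 12]
45. n13.env = "vm"  ["vm"]
46. n13.idx = 25  [B.off * -2 + 59]
47. n0.tag = 19  [(if S.lim then B₀.idx else B₁.idx) - 6]
48. n0.val = 23  [23]
49. n0.off = 10  [B₁.idx * 3 - 65]

-5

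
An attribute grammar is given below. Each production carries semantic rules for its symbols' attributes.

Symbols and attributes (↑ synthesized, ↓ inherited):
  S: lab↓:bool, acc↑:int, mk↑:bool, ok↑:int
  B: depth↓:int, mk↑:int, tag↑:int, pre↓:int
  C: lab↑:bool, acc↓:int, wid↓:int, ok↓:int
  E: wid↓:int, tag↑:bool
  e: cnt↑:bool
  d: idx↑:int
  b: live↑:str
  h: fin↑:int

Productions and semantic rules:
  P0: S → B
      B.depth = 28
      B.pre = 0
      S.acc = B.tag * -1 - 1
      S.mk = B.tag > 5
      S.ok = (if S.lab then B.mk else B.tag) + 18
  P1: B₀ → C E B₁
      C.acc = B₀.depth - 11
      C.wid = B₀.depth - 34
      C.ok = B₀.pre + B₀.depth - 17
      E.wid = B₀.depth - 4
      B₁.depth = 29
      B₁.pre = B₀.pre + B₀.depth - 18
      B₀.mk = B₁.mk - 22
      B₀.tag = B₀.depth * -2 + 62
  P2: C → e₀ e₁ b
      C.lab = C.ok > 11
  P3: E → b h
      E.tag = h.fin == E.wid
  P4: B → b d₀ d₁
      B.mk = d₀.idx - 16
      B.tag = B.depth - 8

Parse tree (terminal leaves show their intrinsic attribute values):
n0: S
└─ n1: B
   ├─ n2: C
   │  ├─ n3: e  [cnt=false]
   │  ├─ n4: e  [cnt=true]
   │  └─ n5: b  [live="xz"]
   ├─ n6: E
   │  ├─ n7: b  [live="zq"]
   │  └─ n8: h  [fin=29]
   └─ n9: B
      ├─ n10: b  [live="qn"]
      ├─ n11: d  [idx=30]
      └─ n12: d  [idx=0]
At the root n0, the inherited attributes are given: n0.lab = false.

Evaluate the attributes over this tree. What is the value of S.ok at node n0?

1. n0.lab = false  [given at root]
2. n1.depth = 28  [28]
3. n1.pre = 0  [0]
4. n2.acc = 17  [B₀.depth - 11]
5. n2.wid = -6  [B₀.depth - 34]
6. n2.ok = 11  [B₀.pre + B₀.depth - 17]
7. n3.cnt = false  [terminal]
8. n4.cnt = true  [terminal]
9. n5.live = "xz"  [terminal]
10. n2.lab = false  [C.ok > 11]
11. n6.wid = 24  [B₀.depth - 4]
12. n7.live = "zq"  [terminal]
13. n8.fin = 29  [terminal]
14. n6.tag = false  [h.fin == E.wid]
15. n9.depth = 29  [29]
16. n9.pre = 10  [B₀.pre + B₀.depth - 18]
17. n10.live = "qn"  [terminal]
18. n11.idx = 30  [terminal]
19. n12.idx = 0  [terminal]
20. n9.mk = 14  [d₀.idx - 16]
21. n9.tag = 21  [B.depth - 8]
22. n1.mk = -8  [B₁.mk - 22]
23. n1.tag = 6  [B₀.depth * -2 + 62]
24. n0.acc = -7  [B.tag * -1 - 1]
25. n0.mk = true  [B.tag > 5]
26. n0.ok = 24  [(if S.lab then B.mk else B.tag) + 18]

24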